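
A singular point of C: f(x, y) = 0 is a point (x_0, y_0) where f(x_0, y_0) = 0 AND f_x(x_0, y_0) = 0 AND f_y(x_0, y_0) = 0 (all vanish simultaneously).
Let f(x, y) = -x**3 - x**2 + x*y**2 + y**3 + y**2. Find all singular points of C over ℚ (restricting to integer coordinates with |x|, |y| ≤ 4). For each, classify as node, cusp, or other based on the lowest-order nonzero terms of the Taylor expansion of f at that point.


Singular points: {(0, 0)}; classification: node.

Compute partial derivatives:
  f_x = -3*x**2 - 2*x + y**2.
  f_y = 2*x*y + 3*y**2 + 2*y.
Scan x_0 ∈ {−4, ..., 4}. For each x_0, f_y(x_0, y) is a polynomial in y; find its integer roots y ∈ {−4, ..., 4}, then test f_x and f at those candidates.
  x = -4: f_y(-4, y) = 3*y**2 - 6*y; vanishes at y ∈ {0, 2}. (-4, 0): f_x = -40 ≠ 0; (-4, 2): f_x = -36 ≠ 0.
  x = -3: f_y(-3, y) = 3*y**2 - 4*y; vanishes at y ∈ {0}. (-3, 0): f_x = -21 ≠ 0.
  x = -2: f_y(-2, y) = 3*y**2 - 2*y; vanishes at y ∈ {0}. (-2, 0): f_x = -8 ≠ 0.
  x = -1: f_y(-1, y) = 3*y**2; vanishes at y ∈ {0}. (-1, 0): f_x = -1 ≠ 0.
  x = 0: f_y(0, y) = 3*y**2 + 2*y; vanishes at y ∈ {0}. (0, 0): f_x = 0, f = 0 — SINGULAR.
  x = 1: f_y(1, y) = 3*y**2 + 4*y; vanishes at y ∈ {0}. (1, 0): f_x = -5 ≠ 0.
  x = 2: f_y(2, y) = 3*y**2 + 6*y; vanishes at y ∈ {-2, 0}. (2, -2): f_x = -12 ≠ 0; (2, 0): f_x = -16 ≠ 0.
  x = 3: f_y(3, y) = 3*y**2 + 8*y; vanishes at y ∈ {0}. (3, 0): f_x = -33 ≠ 0.
  x = 4: f_y(4, y) = 3*y**2 + 10*y; vanishes at y ∈ {0}. (4, 0): f_x = -56 ≠ 0.
Only singular point on the grid: (0, 0).
Classify: substitute x = 0 + u, y = 0 + v and expand: f = -u**3 - u**2 + u*v**2 + v**3 + v**2.
No constant or linear terms (consistent with a singular point). Quadratic part: -u**2 + v**2. Cubic part: -u**3 + u*v**2 + v**3.
The quadratic part v**2 - u**2 = (v − u)(v + u) splits into two distinct linear factors, so there are two distinct tangent lines y − 0 = ±(x − 0) — this is a node (ordinary double point).
Classification: node.


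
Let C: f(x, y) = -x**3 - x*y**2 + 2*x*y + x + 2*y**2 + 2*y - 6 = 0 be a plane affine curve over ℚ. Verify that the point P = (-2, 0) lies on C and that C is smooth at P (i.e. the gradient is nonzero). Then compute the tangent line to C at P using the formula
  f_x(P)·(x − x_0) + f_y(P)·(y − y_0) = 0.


Tangent line at P: -11*x - 2*y - 22 = 0.

Step 1: f(-2, 0) = 0, so P lies on C.
Step 2: partial derivatives
  f_x(x, y) = -3*x**2 - y**2 + 2*y + 1, f_y(x, y) = -2*x*y + 2*x + 4*y + 2.
  f_x(P) = -11, f_y(P) = -2 (gradient nonzero, so P is smooth).
Step 3: tangent line at P: -11·(x − -2) + -2·(y − 0) = 0.
Expanding: -11*x - 2*y - 22 = 0.


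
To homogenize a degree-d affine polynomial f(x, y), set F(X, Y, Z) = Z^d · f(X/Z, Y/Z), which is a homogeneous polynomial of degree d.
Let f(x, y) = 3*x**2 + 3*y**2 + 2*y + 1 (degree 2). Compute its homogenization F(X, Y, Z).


F(X, Y, Z) = 3*X**2 + 3*Y**2 + 2*Y*Z + Z**2

deg(f) = 2.
Substitute x = X/Z, y = Y/Z into f, then multiply by Z^2.
  monomial 3·x^2·y^0 ↦ 3·X^2·Y^0·Z^0.
  monomial 3·x^0·y^2 ↦ 3·X^0·Y^2·Z^0.
  monomial 2·x^0·y^1 ↦ 2·X^0·Y^1·Z^1.
  monomial 1·x^0·y^0 ↦ 1·X^0·Y^0·Z^2.
Collecting: F(X, Y, Z) = 3*X**2 + 3*Y**2 + 2*Y*Z + Z**2.


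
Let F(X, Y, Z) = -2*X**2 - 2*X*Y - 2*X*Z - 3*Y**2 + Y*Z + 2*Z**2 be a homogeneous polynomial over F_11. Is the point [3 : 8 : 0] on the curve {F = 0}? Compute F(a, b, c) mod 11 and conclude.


F(3,8,0) ≡ 6 (mod 11); P is NOT on the curve.

Evaluate F(3, 8, 0) term-by-term (mod 11).
  -2*X**2 ↦ -2·9·1·1 = -18
  -2*X*Y ↦ -2·3·8·1 = -48
  -2*X*Z ↦ -2·3·1·0 = 0
  -3*Y**2 ↦ -3·1·64·1 = -192
  Y*Z ↦ 1·1·8·0 = 0
  2*Z**2 ↦ 2·1·1·0 = 0
Sum: F(3, 8, 0) = (-18) + (-48) + (0) + (-192) + (0) + (0) = -258.
Reducing mod 11: -258 ≡ 6 (mod 11).
Since F(a, b, c) ≡ 6 ≠ 0 (mod 11), P does NOT lie on the curve.


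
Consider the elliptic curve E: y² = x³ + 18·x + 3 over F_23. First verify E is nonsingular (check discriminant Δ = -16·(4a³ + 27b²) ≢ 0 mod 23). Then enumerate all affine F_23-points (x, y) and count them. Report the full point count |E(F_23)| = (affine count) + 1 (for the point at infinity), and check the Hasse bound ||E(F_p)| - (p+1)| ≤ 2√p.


Affine points = {(0, 7), (0, 16), (2, 1), (2, 22), (4, 1), (4, 22), (7, 9), (7, 14), (14, 3), (14, 20), (17, 1), (17, 22), (18, 8), (18, 15)}; affine count = 14; |E(F_23)| = 15.

Discriminant check: Δ ∝ 4a³ + 27b² = 4·18³ + 27·3² = 4·5832 + 27·9 ≡ 19 (mod 23). Nonzero ⇒ E is nonsingular.
For each x ∈ F_23, compute rhs = x³ + 18·x + 3 mod 23, then count y ∈ F_23 with y² ≡ rhs.
  x = 0: rhs = 3, matching y values: 7, 16 (2 points).
  x = 1: rhs = 22, matching y values: none (0 points).
  x = 2: rhs = 1, matching y values: 1, 22 (2 points).
  x = 3: rhs = 15, matching y values: none (0 points).
  x = 4: rhs = 1, matching y values: 1, 22 (2 points).
  x = 5: rhs = 11, matching y values: none (0 points).
  x = 6: rhs = 5, matching y values: none (0 points).
  x = 7: rhs = 12, matching y values: 9, 14 (2 points).
  x = 8: rhs = 15, matching y values: none (0 points).
  x = 9: rhs = 20, matching y values: none (0 points).
  x = 10: rhs = 10, matching y values: none (0 points).
  x = 11: rhs = 14, matching y values: none (0 points).
  x = 12: rhs = 15, matching y values: none (0 points).
  x = 13: rhs = 19, matching y values: none (0 points).
  x = 14: rhs = 9, matching y values: 3, 20 (2 points).
  x = 15: rhs = 14, matching y values: none (0 points).
  x = 16: rhs = 17, matching y values: none (0 points).
  x = 17: rhs = 1, matching y values: 1, 22 (2 points).
  x = 18: rhs = 18, matching y values: 8, 15 (2 points).
  x = 19: rhs = 5, matching y values: none (0 points).
  x = 20: rhs = 14, matching y values: none (0 points).
  x = 21: rhs = 5, matching y values: none (0 points).
  x = 22: rhs = 7, matching y values: none (0 points).
Total affine count: 14.
Full point count |E(F_23)| = 14 + 1 = 15.
Hasse bound: |15 − (23+1)| = |-9| = 9 ≤ 2√23 ≈ 9.5917 ✓.


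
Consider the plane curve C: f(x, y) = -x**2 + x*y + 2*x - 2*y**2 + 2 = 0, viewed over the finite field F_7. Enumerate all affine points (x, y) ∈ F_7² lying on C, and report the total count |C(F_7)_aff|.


Affine F_7-points: {(0, 1), (0, 6), (1, 5), (1, 6), (3, 1), (3, 4), (6, 5)}; count = 7.

For each of the 49 pairs (x, y) ∈ F_7², evaluate f(x, y) mod 7. Record the zeros.
  x = 0: [0↦2, 1↦0, 2↦1, 3↦5, 4↦5, 5↦1, 6↦0]  zeros at y ∈ {1, 6}
  x = 1: [0↦3, 1↦2, 2↦4, 3↦2, 4↦3, 5↦0, 6↦0]  zeros at y ∈ {5, 6}
  x = 2: [0↦2, 1↦2, 2↦5, 3↦4, 4↦6, 5↦4, 6↦5]  zeros at y ∈ ∅
  x = 3: [0↦6, 1↦0, 2↦4, 3↦4, 4↦0, 5↦6, 6↦1]  zeros at y ∈ {1, 4}
  x = 4: [0↦1, 1↦3, 2↦1, 3↦2, 4↦6, 5↦6, 6↦2]  zeros at y ∈ ∅
  x = 5: [0↦1, 1↦4, 2↦3, 3↦5, 4↦3, 5↦4, 6↦1]  zeros at y ∈ ∅
  x = 6: [0↦6, 1↦3, 2↦3, 3↦6, 4↦5, 5↦0, 6↦5]  zeros at y ∈ {5}
Collecting zeros: affine points = {(0, 1), (0, 6), (1, 5), (1, 6), (3, 1), (3, 4), (6, 5)}.
Total count |C(F_7)_aff| = 7.


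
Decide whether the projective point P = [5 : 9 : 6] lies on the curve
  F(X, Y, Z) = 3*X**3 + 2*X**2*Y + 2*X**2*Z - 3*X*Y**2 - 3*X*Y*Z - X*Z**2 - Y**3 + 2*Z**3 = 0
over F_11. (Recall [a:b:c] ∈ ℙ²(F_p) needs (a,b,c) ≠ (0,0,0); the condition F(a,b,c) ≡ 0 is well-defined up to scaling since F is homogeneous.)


F(5,9,6) ≡ 9 (mod 11); P is NOT on the curve.

Evaluate F(5, 9, 6) term-by-term (mod 11).
  3*X**3 ↦ 3·125·1·1 = 375
  2*X**2*Y ↦ 2·25·9·1 = 450
  2*X**2*Z ↦ 2·25·1·6 = 300
  -3*X*Y**2 ↦ -3·5·81·1 = -1215
  -3*X*Y*Z ↦ -3·5·9·6 = -810
  -X*Z**2 ↦ -1·5·1·36 = -180
  -Y**3 ↦ -1·1·729·1 = -729
  2*Z**3 ↦ 2·1·1·216 = 432
Sum: F(5, 9, 6) = (375) + (450) + (300) + (-1215) + (-810) + (-180) + (-729) + (432) = -1377.
Reducing mod 11: -1377 ≡ 9 (mod 11).
Since F(a, b, c) ≡ 9 ≠ 0 (mod 11), P does NOT lie on the curve.


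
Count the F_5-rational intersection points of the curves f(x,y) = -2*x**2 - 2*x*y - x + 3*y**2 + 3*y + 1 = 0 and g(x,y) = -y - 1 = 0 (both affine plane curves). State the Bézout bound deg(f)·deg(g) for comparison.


Common zeros: {(1, 4), (2, 4)}; count = 2; Bézout bound = 2.

deg(f) = 2, deg(g) = 1, so Bézout bound = 2.
Scan x ∈ F_5. For each x, list the y ∈ F_5 with f(x, y) ≡ 0 and those with g(x, y) ≡ 0 (mod 5); the common zeros in that column are the intersection.
  x = 0: f ≡ 0 at y ∈ ∅; g ≡ 0 at y ∈ {4}; common: ∅.
  x = 1: f ≡ 0 at y ∈ {4}; g ≡ 0 at y ∈ {4}; common: {4}.
  x = 2: f ≡ 0 at y ∈ {3, 4}; g ≡ 0 at y ∈ {4}; common: {4}.
  x = 3: f ≡ 0 at y ∈ {0, 1}; g ≡ 0 at y ∈ {4}; common: ∅.
  x = 4: f ≡ 0 at y ∈ {0}; g ≡ 0 at y ∈ {4}; common: ∅.
Collecting: common zeros = {(1, 4), (2, 4)}, so the count is 2.
Comparison with the Bézout bound: 2 ≤ 2 = deg(f)·deg(g), as expected for curves with no common component (the bound is attained).


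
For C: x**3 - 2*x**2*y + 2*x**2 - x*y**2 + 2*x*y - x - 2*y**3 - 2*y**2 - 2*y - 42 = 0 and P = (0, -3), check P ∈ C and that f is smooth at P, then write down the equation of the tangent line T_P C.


Tangent line at P: -16*x - 44*y - 132 = 0.

Step 1: f(0, -3) = 0, so P lies on C.
Step 2: partial derivatives
  f_x(x, y) = 3*x**2 - 4*x*y + 4*x - y**2 + 2*y - 1, f_y(x, y) = -2*x**2 - 2*x*y + 2*x - 6*y**2 - 4*y - 2.
  f_x(P) = -16, f_y(P) = -44 (gradient nonzero, so P is smooth).
Step 3: tangent line at P: -16·(x − 0) + -44·(y − -3) = 0.
Expanding: -16*x - 44*y - 132 = 0.


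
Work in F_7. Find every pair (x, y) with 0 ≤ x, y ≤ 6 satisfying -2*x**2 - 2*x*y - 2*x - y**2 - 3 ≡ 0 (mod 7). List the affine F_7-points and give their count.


Affine F_7-points: {(0, 2), (0, 5), (1, 0), (1, 5), (4, 2), (4, 4), (5, 0), (5, 4)}; count = 8.

For each of the 49 pairs (x, y) ∈ F_7², evaluate f(x, y) mod 7. Record the zeros.
  x = 0: [0↦4, 1↦3, 2↦0, 3↦2, 4↦2, 5↦0, 6↦3]  zeros at y ∈ {2, 5}
  x = 1: [0↦0, 1↦4, 2↦6, 3↦6, 4↦4, 5↦0, 6↦1]  zeros at y ∈ {0, 5}
  x = 2: [0↦6, 1↦1, 2↦1, 3↦6, 4↦2, 5↦3, 6↦2]  zeros at y ∈ ∅
  x = 3: [0↦1, 1↦1, 2↦6, 3↦2, 4↦3, 5↦2, 6↦6]  zeros at y ∈ ∅
  x = 4: [0↦6, 1↦4, 2↦0, 3↦1, 4↦0, 5↦4, 6↦6]  zeros at y ∈ {2, 4}
  x = 5: [0↦0, 1↦3, 2↦4, 3↦3, 4↦0, 5↦2, 6↦2]  zeros at y ∈ {0, 4}
  x = 6: [0↦4, 1↦5, 2↦4, 3↦1, 4↦3, 5↦3, 6↦1]  zeros at y ∈ ∅
Collecting zeros: affine points = {(0, 2), (0, 5), (1, 0), (1, 5), (4, 2), (4, 4), (5, 0), (5, 4)}.
Total count |C(F_7)_aff| = 8.


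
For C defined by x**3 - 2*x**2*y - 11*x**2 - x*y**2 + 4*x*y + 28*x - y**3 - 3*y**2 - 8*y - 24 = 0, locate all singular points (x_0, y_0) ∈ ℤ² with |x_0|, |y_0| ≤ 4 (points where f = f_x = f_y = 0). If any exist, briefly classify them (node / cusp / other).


Singular points: {(2, -2)}; classification: node.

Compute partial derivatives:
  f_x = 3*x**2 - 4*x*y - 22*x - y**2 + 4*y + 28.
  f_y = -2*x**2 - 2*x*y + 4*x - 3*y**2 - 6*y - 8.
Scan x_0 ∈ {−4, ..., 4}. For each x_0, f_y(x_0, y) is a polynomial in y; find its integer roots y ∈ {−4, ..., 4}, then test f_x and f at those candidates.
  x = -4: f_y(-4, y) = -3*y**2 + 2*y - 56; no integer root y with |y| ≤ 4.
  x = -3: f_y(-3, y) = -3*y**2 - 38; no integer root y with |y| ≤ 4.
  x = -2: f_y(-2, y) = -3*y**2 - 2*y - 24; no integer root y with |y| ≤ 4.
  x = -1: f_y(-1, y) = -3*y**2 - 4*y - 14; no integer root y with |y| ≤ 4.
  x = 0: f_y(0, y) = -3*y**2 - 6*y - 8; no integer root y with |y| ≤ 4.
  x = 1: f_y(1, y) = -3*y**2 - 8*y - 6; no integer root y with |y| ≤ 4.
  x = 2: f_y(2, y) = -3*y**2 - 10*y - 8; vanishes at y ∈ {-2}. (2, -2): f_x = 0, f = 0 — SINGULAR.
  x = 3: f_y(3, y) = -3*y**2 - 12*y - 14; no integer root y with |y| ≤ 4.
  x = 4: f_y(4, y) = -3*y**2 - 14*y - 24; no integer root y with |y| ≤ 4.
Only singular point on the grid: (2, -2).
Classify: substitute x = 2 + u, y = -2 + v and expand: f = u**3 - 2*u**2*v - u**2 - u*v**2 - v**3 + v**2.
No constant or linear terms (consistent with a singular point). Quadratic part: -u**2 + v**2. Cubic part: u**3 - 2*u**2*v - u*v**2 - v**3.
The quadratic part v**2 - u**2 = (v − u)(v + u) splits into two distinct linear factors, so there are two distinct tangent lines y − -2 = ±(x − 2) — this is a node (ordinary double point).
Classification: node.


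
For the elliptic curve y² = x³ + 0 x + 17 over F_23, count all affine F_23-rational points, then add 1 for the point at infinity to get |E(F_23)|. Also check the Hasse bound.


Affine points = {(1, 8), (1, 15), (2, 5), (2, 18), (4, 9), (4, 14), (5, 2), (5, 21), (6, 7), (6, 16), (8, 0), (13, 11), (13, 12), (14, 1), (14, 22), (17, 10), (17, 13), (20, 6), (20, 17), (21, 3), (21, 20), (22, 4), (22, 19)}; affine count = 23; |E(F_23)| = 24.

Discriminant check: Δ ∝ 4a³ + 27b² = 4·0³ + 27·17² = 4·0 + 27·289 ≡ 6 (mod 23). Nonzero ⇒ E is nonsingular.
For each x ∈ F_23, compute rhs = x³ + 0·x + 17 mod 23, then count y ∈ F_23 with y² ≡ rhs.
  x = 0: rhs = 17, matching y values: none (0 points).
  x = 1: rhs = 18, matching y values: 8, 15 (2 points).
  x = 2: rhs = 2, matching y values: 5, 18 (2 points).
  x = 3: rhs = 21, matching y values: none (0 points).
  x = 4: rhs = 12, matching y values: 9, 14 (2 points).
  x = 5: rhs = 4, matching y values: 2, 21 (2 points).
  x = 6: rhs = 3, matching y values: 7, 16 (2 points).
  x = 7: rhs = 15, matching y values: none (0 points).
  x = 8: rhs = 0, matching y values: 0 (1 points).
  x = 9: rhs = 10, matching y values: none (0 points).
  x = 10: rhs = 5, matching y values: none (0 points).
  x = 11: rhs = 14, matching y values: none (0 points).
  x = 12: rhs = 20, matching y values: none (0 points).
  x = 13: rhs = 6, matching y values: 11, 12 (2 points).
  x = 14: rhs = 1, matching y values: 1, 22 (2 points).
  x = 15: rhs = 11, matching y values: none (0 points).
  x = 16: rhs = 19, matching y values: none (0 points).
  x = 17: rhs = 8, matching y values: 10, 13 (2 points).
  x = 18: rhs = 7, matching y values: none (0 points).
  x = 19: rhs = 22, matching y values: none (0 points).
  x = 20: rhs = 13, matching y values: 6, 17 (2 points).
  x = 21: rhs = 9, matching y values: 3, 20 (2 points).
  x = 22: rhs = 16, matching y values: 4, 19 (2 points).
Total affine count: 23.
Full point count |E(F_23)| = 23 + 1 = 24.
Hasse bound: |24 − (23+1)| = |0| = 0 ≤ 2√23 ≈ 9.5917 ✓.


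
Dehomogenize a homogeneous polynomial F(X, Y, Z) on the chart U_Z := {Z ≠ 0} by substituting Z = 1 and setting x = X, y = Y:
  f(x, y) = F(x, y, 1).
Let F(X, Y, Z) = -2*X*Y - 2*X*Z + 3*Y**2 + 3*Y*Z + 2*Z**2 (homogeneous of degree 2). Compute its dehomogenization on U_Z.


f(x, y) = -2*x*y - 2*x + 3*y**2 + 3*y + 2

On U_Z we set Z = 1. Each monomial c·X^i·Y^j·Z^k in F becomes c·x^i·y^j·1^k = c·x^i·y^j.
Substituting Z = 1: F(X, Y, 1) = -2*x*y - 2*x + 3*y**2 + 3*y + 2.
Note: deg(f) ≤ deg(F) = 2; strict inequality happens when F is divisible by Z (lost terms).


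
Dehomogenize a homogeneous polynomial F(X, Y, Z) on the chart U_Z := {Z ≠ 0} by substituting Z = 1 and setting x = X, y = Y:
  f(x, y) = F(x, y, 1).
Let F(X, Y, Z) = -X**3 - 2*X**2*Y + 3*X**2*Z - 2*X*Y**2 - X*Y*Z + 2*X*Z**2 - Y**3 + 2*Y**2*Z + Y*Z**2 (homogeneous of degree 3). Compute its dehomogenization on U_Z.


f(x, y) = -x**3 - 2*x**2*y + 3*x**2 - 2*x*y**2 - x*y + 2*x - y**3 + 2*y**2 + y

On U_Z we set Z = 1. Each monomial c·X^i·Y^j·Z^k in F becomes c·x^i·y^j·1^k = c·x^i·y^j.
Substituting Z = 1: F(X, Y, 1) = -x**3 - 2*x**2*y + 3*x**2 - 2*x*y**2 - x*y + 2*x - y**3 + 2*y**2 + y.
Note: deg(f) ≤ deg(F) = 3; strict inequality happens when F is divisible by Z (lost terms).


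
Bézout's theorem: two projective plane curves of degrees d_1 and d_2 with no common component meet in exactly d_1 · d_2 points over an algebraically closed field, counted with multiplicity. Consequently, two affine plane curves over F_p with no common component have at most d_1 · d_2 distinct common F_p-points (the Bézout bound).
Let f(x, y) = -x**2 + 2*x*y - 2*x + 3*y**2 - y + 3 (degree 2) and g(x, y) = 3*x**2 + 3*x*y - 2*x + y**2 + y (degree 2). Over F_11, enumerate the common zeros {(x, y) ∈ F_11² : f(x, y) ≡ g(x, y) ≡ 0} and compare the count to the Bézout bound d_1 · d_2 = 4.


Common zeros: {(3, 8), (8, 0), (9, 10)}; count = 3; Bézout bound = 4.

deg(f) = 2, deg(g) = 2, so Bézout bound = 4.
Scan x ∈ F_11. For each x, list the y ∈ F_11 with f(x, y) ≡ 0 and those with g(x, y) ≡ 0 (mod 11); the common zeros in that column are the intersection.
  x = 0: f ≡ 0 at y ∈ {7, 8}; g ≡ 0 at y ∈ {0, 10}; common: ∅.
  x = 1: f ≡ 0 at y ∈ {0, 7}; g ≡ 0 at y ∈ {3, 4}; common: ∅.
  x = 2: f ≡ 0 at y ∈ {4, 6}; g ≡ 0 at y ∈ ∅; common: ∅.
  x = 3: f ≡ 0 at y ∈ {5, 8}; g ≡ 0 at y ∈ {4, 8}; common: {8}.
  x = 4: f ≡ 0 at y ∈ {1, 4}; g ≡ 0 at y ∈ {3, 6}; common: ∅.
  x = 5: f ≡ 0 at y ∈ {3, 5}; g ≡ 0 at y ∈ ∅; common: ∅.
  x = 6: f ≡ 0 at y ∈ {2, 9}; g ≡ 0 at y ∈ ∅; common: ∅.
  x = 7: f ≡ 0 at y ∈ {1, 2}; g ≡ 0 at y ∈ ∅; common: ∅.
  x = 8: f ≡ 0 at y ∈ {0, 6}; g ≡ 0 at y ∈ {0, 8}; common: {0}.
  x = 9: f ≡ 0 at y ∈ {10}; g ≡ 0 at y ∈ {6, 10}; common: {10}.
  x = 10: f ≡ 0 at y ∈ {3, 9}; g ≡ 0 at y ∈ ∅; common: ∅.
Collecting: common zeros = {(3, 8), (8, 0), (9, 10)}, so the count is 3.
Comparison with the Bézout bound: 3 ≤ 4 = deg(f)·deg(g), as expected for curves with no common component (the affine F_11-count falls short of the bound because intersections may lie at infinity, over extension fields, or carry multiplicity).


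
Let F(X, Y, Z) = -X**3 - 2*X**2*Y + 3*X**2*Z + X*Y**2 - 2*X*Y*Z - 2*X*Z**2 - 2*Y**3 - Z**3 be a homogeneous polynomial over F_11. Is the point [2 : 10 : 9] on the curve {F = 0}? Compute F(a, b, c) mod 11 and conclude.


F(2,10,9) ≡ 8 (mod 11); P is NOT on the curve.

Evaluate F(2, 10, 9) term-by-term (mod 11).
  -X**3 ↦ -1·8·1·1 = -8
  -2*X**2*Y ↦ -2·4·10·1 = -80
  3*X**2*Z ↦ 3·4·1·9 = 108
  X*Y**2 ↦ 1·2·100·1 = 200
  -2*X*Y*Z ↦ -2·2·10·9 = -360
  -2*X*Z**2 ↦ -2·2·1·81 = -324
  -2*Y**3 ↦ -2·1·1000·1 = -2000
  -Z**3 ↦ -1·1·1·729 = -729
Sum: F(2, 10, 9) = (-8) + (-80) + (108) + (200) + (-360) + (-324) + (-2000) + (-729) = -3193.
Reducing mod 11: -3193 ≡ 8 (mod 11).
Since F(a, b, c) ≡ 8 ≠ 0 (mod 11), P does NOT lie on the curve.


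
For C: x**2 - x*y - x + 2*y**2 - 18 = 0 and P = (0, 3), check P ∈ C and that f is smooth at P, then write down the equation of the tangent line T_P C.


Tangent line at P: -4*x + 12*y - 36 = 0.

Step 1: f(0, 3) = 0, so P lies on C.
Step 2: partial derivatives
  f_x(x, y) = 2*x - y - 1, f_y(x, y) = -x + 4*y.
  f_x(P) = -4, f_y(P) = 12 (gradient nonzero, so P is smooth).
Step 3: tangent line at P: -4·(x − 0) + 12·(y − 3) = 0.
Expanding: -4*x + 12*y - 36 = 0.


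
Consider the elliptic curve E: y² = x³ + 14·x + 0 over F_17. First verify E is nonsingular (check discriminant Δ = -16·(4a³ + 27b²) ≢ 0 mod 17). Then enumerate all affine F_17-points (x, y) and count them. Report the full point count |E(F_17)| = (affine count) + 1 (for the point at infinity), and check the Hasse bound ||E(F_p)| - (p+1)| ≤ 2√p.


Affine points = {(0, 0), (1, 7), (1, 10), (2, 6), (2, 11), (3, 1), (3, 16), (4, 1), (4, 16), (5, 5), (5, 12), (7, 4), (7, 13), (10, 1), (10, 16), (12, 3), (12, 14), (13, 4), (13, 13), (14, 4), (14, 13), (15, 7), (15, 10), (16, 6), (16, 11)}; affine count = 25; |E(F_17)| = 26.

Discriminant check: Δ ∝ 4a³ + 27b² = 4·14³ + 27·0² = 4·2744 + 27·0 ≡ 11 (mod 17). Nonzero ⇒ E is nonsingular.
For each x ∈ F_17, compute rhs = x³ + 14·x + 0 mod 17, then count y ∈ F_17 with y² ≡ rhs.
  x = 0: rhs = 0, matching y values: 0 (1 points).
  x = 1: rhs = 15, matching y values: 7, 10 (2 points).
  x = 2: rhs = 2, matching y values: 6, 11 (2 points).
  x = 3: rhs = 1, matching y values: 1, 16 (2 points).
  x = 4: rhs = 1, matching y values: 1, 16 (2 points).
  x = 5: rhs = 8, matching y values: 5, 12 (2 points).
  x = 6: rhs = 11, matching y values: none (0 points).
  x = 7: rhs = 16, matching y values: 4, 13 (2 points).
  x = 8: rhs = 12, matching y values: none (0 points).
  x = 9: rhs = 5, matching y values: none (0 points).
  x = 10: rhs = 1, matching y values: 1, 16 (2 points).
  x = 11: rhs = 6, matching y values: none (0 points).
  x = 12: rhs = 9, matching y values: 3, 14 (2 points).
  x = 13: rhs = 16, matching y values: 4, 13 (2 points).
  x = 14: rhs = 16, matching y values: 4, 13 (2 points).
  x = 15: rhs = 15, matching y values: 7, 10 (2 points).
  x = 16: rhs = 2, matching y values: 6, 11 (2 points).
Total affine count: 25.
Full point count |E(F_17)| = 25 + 1 = 26.
Hasse bound: |26 − (17+1)| = |8| = 8 ≤ 2√17 ≈ 8.2462 ✓.


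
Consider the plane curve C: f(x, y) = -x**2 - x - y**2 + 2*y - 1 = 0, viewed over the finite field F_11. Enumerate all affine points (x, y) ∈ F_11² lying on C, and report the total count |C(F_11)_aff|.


Affine F_11-points: {(0, 1), (1, 4), (1, 9), (2, 5), (2, 8), (5, 6), (5, 7), (8, 5), (8, 8), (9, 4), (9, 9), (10, 1)}; count = 12.

For each of the 121 pairs (x, y) ∈ F_11², evaluate f(x, y) mod 11. Record the zeros.
  x = 0: [0↦10, 1↦0, 2↦10, 3↦7, 4↦2, 5↦6, 6↦8, 7↦8, 8↦6, 9↦2, 10↦7]  zeros at y ∈ {1}
  x = 1: [0↦8, 1↦9, 2↦8, 3↦5, 4↦0, 5↦4, 6↦6, 7↦6, 8↦4, 9↦0, 10↦5]  zeros at y ∈ {4, 9}
  x = 2: [0↦4, 1↦5, 2↦4, 3↦1, 4↦7, 5↦0, 6↦2, 7↦2, 8↦0, 9↦7, 10↦1]  zeros at y ∈ {5, 8}
  x = 3: [0↦9, 1↦10, 2↦9, 3↦6, 4↦1, 5↦5, 6↦7, 7↦7, 8↦5, 9↦1, 10↦6]  zeros at y ∈ ∅
  x = 4: [0↦1, 1↦2, 2↦1, 3↦9, 4↦4, 5↦8, 6↦10, 7↦10, 8↦8, 9↦4, 10↦9]  zeros at y ∈ ∅
  x = 5: [0↦2, 1↦3, 2↦2, 3↦10, 4↦5, 5↦9, 6↦0, 7↦0, 8↦9, 9↦5, 10↦10]  zeros at y ∈ {6, 7}
  x = 6: [0↦1, 1↦2, 2↦1, 3↦9, 4↦4, 5↦8, 6↦10, 7↦10, 8↦8, 9↦4, 10↦9]  zeros at y ∈ ∅
  x = 7: [0↦9, 1↦10, 2↦9, 3↦6, 4↦1, 5↦5, 6↦7, 7↦7, 8↦5, 9↦1, 10↦6]  zeros at y ∈ ∅
  x = 8: [0↦4, 1↦5, 2↦4, 3↦1, 4↦7, 5↦0, 6↦2, 7↦2, 8↦0, 9↦7, 10↦1]  zeros at y ∈ {5, 8}
  x = 9: [0↦8, 1↦9, 2↦8, 3↦5, 4↦0, 5↦4, 6↦6, 7↦6, 8↦4, 9↦0, 10↦5]  zeros at y ∈ {4, 9}
  x = 10: [0↦10, 1↦0, 2↦10, 3↦7, 4↦2, 5↦6, 6↦8, 7↦8, 8↦6, 9↦2, 10↦7]  zeros at y ∈ {1}
Collecting zeros: affine points = {(0, 1), (1, 4), (1, 9), (2, 5), (2, 8), (5, 6), (5, 7), (8, 5), (8, 8), (9, 4), (9, 9), (10, 1)}.
Total count |C(F_11)_aff| = 12.


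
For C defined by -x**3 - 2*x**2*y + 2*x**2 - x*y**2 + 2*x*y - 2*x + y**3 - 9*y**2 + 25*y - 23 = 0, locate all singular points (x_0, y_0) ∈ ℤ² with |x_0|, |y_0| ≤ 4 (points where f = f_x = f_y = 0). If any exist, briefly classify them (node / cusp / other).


Singular points: {(-1, 3)}; classification: node.

Compute partial derivatives:
  f_x = -3*x**2 - 4*x*y + 4*x - y**2 + 2*y - 2.
  f_y = -2*x**2 - 2*x*y + 2*x + 3*y**2 - 18*y + 25.
Scan x_0 ∈ {−4, ..., 4}. For each x_0, f_y(x_0, y) is a polynomial in y; find its integer roots y ∈ {−4, ..., 4}, then test f_x and f at those candidates.
  x = -4: f_y(-4, y) = 3*y**2 - 10*y - 15; no integer root y with |y| ≤ 4.
  x = -3: f_y(-3, y) = 3*y**2 - 12*y + 1; no integer root y with |y| ≤ 4.
  x = -2: f_y(-2, y) = 3*y**2 - 14*y + 13; no integer root y with |y| ≤ 4.
  x = -1: f_y(-1, y) = 3*y**2 - 16*y + 21; vanishes at y ∈ {3}. (-1, 3): f_x = 0, f = 0 — SINGULAR.
  x = 0: f_y(0, y) = 3*y**2 - 18*y + 25; no integer root y with |y| ≤ 4.
  x = 1: f_y(1, y) = 3*y**2 - 20*y + 25; no integer root y with |y| ≤ 4.
  x = 2: f_y(2, y) = 3*y**2 - 22*y + 21; no integer root y with |y| ≤ 4.
  x = 3: f_y(3, y) = 3*y**2 - 24*y + 13; no integer root y with |y| ≤ 4.
  x = 4: f_y(4, y) = 3*y**2 - 26*y + 1; no integer root y with |y| ≤ 4.
Only singular point on the grid: (-1, 3).
Classify: substitute x = -1 + u, y = 3 + v and expand: f = -u**3 - 2*u**2*v - u**2 - u*v**2 + v**3 + v**2.
No constant or linear terms (consistent with a singular point). Quadratic part: -u**2 + v**2. Cubic part: -u**3 - 2*u**2*v - u*v**2 + v**3.
The quadratic part v**2 - u**2 = (v − u)(v + u) splits into two distinct linear factors, so there are two distinct tangent lines y − 3 = ±(x − -1) — this is a node (ordinary double point).
Classification: node.


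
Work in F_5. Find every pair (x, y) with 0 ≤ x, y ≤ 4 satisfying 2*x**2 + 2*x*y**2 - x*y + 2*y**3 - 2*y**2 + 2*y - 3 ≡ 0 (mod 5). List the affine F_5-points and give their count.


Affine F_5-points: {(2, 0), (2, 4), (3, 0), (3, 1), (3, 2), (4, 1), (4, 2), (4, 4)}; count = 8.

For each of the 25 pairs (x, y) ∈ F_5², evaluate f(x, y) mod 5. Record the zeros.
  x = 0: [0↦2, 1↦4, 2↦4, 3↦4, 4↦1]  zeros at y ∈ ∅
  x = 1: [0↦4, 1↦2, 2↦2, 3↦1, 4↦1]  zeros at y ∈ ∅
  x = 2: [0↦0, 1↦4, 2↦4, 3↦2, 4↦0]  zeros at y ∈ {0, 4}
  x = 3: [0↦0, 1↦0, 2↦0, 3↦2, 4↦3]  zeros at y ∈ {0, 1, 2}
  x = 4: [0↦4, 1↦0, 2↦0, 3↦1, 4↦0]  zeros at y ∈ {1, 2, 4}
Collecting zeros: affine points = {(2, 0), (2, 4), (3, 0), (3, 1), (3, 2), (4, 1), (4, 2), (4, 4)}.
Total count |C(F_5)_aff| = 8.


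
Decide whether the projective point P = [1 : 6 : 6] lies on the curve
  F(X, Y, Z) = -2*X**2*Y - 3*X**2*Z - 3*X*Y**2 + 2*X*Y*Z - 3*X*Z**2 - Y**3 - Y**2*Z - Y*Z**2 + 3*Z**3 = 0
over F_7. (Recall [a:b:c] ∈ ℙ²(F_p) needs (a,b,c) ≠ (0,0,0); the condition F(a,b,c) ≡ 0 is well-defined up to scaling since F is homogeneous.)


F(1,6,6) ≡ 1 (mod 7); P is NOT on the curve.

Evaluate F(1, 6, 6) term-by-term (mod 7).
  -2*X**2*Y ↦ -2·1·6·1 = -12
  -3*X**2*Z ↦ -3·1·1·6 = -18
  -3*X*Y**2 ↦ -3·1·36·1 = -108
  2*X*Y*Z ↦ 2·1·6·6 = 72
  -3*X*Z**2 ↦ -3·1·1·36 = -108
  -Y**3 ↦ -1·1·216·1 = -216
  -Y**2*Z ↦ -1·1·36·6 = -216
  -Y*Z**2 ↦ -1·1·6·36 = -216
  3*Z**3 ↦ 3·1·1·216 = 648
Sum: F(1, 6, 6) = (-12) + (-18) + (-108) + (72) + (-108) + (-216) + (-216) + (-216) + (648) = -174.
Reducing mod 7: -174 ≡ 1 (mod 7).
Since F(a, b, c) ≡ 1 ≠ 0 (mod 7), P does NOT lie on the curve.


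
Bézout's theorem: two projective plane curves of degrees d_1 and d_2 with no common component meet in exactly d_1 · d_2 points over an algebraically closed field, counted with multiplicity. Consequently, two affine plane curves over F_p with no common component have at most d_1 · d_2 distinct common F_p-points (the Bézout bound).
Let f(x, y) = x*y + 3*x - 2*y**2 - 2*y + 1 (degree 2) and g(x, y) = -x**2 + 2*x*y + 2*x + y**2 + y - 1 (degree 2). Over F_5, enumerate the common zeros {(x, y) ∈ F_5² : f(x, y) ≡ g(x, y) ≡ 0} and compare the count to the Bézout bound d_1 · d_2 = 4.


Common zeros: {(2, 1), (2, 4)}; count = 2; Bézout bound = 4.

deg(f) = 2, deg(g) = 2, so Bézout bound = 4.
Scan x ∈ F_5. For each x, list the y ∈ F_5 with f(x, y) ≡ 0 and those with g(x, y) ≡ 0 (mod 5); the common zeros in that column are the intersection.
  x = 0: f ≡ 0 at y ∈ ∅; g ≡ 0 at y ∈ {2}; common: ∅.
  x = 1: f ≡ 0 at y ∈ ∅; g ≡ 0 at y ∈ {0, 2}; common: ∅.
  x = 2: f ≡ 0 at y ∈ {1, 4}; g ≡ 0 at y ∈ {1, 4}; common: {1, 4}.
  x = 3: f ≡ 0 at y ∈ {0, 3}; g ≡ 0 at y ∈ {4}; common: ∅.
  x = 4: f ≡ 0 at y ∈ ∅; g ≡ 0 at y ∈ ∅; common: ∅.
Collecting: common zeros = {(2, 1), (2, 4)}, so the count is 2.
Comparison with the Bézout bound: 2 ≤ 4 = deg(f)·deg(g), as expected for curves with no common component (the affine F_5-count falls short of the bound because intersections may lie at infinity, over extension fields, or carry multiplicity).


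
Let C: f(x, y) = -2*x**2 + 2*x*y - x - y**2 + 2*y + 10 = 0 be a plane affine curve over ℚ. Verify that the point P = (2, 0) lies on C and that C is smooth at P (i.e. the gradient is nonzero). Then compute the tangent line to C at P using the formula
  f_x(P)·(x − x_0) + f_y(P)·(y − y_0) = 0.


Tangent line at P: -9*x + 6*y + 18 = 0.

Step 1: f(2, 0) = 0, so P lies on C.
Step 2: partial derivatives
  f_x(x, y) = -4*x + 2*y - 1, f_y(x, y) = 2*x - 2*y + 2.
  f_x(P) = -9, f_y(P) = 6 (gradient nonzero, so P is smooth).
Step 3: tangent line at P: -9·(x − 2) + 6·(y − 0) = 0.
Expanding: -9*x + 6*y + 18 = 0.


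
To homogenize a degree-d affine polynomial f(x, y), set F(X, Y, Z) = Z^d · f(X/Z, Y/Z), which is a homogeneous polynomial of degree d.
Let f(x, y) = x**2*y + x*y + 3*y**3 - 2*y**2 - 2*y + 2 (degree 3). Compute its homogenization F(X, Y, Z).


F(X, Y, Z) = X**2*Y + X*Y*Z + 3*Y**3 - 2*Y**2*Z - 2*Y*Z**2 + 2*Z**3

deg(f) = 3.
Substitute x = X/Z, y = Y/Z into f, then multiply by Z^3.
  monomial 1·x^2·y^1 ↦ 1·X^2·Y^1·Z^0.
  monomial 1·x^1·y^1 ↦ 1·X^1·Y^1·Z^1.
  monomial 3·x^0·y^3 ↦ 3·X^0·Y^3·Z^0.
  monomial -2·x^0·y^2 ↦ -2·X^0·Y^2·Z^1.
  monomial -2·x^0·y^1 ↦ -2·X^0·Y^1·Z^2.
  monomial 2·x^0·y^0 ↦ 2·X^0·Y^0·Z^3.
Collecting: F(X, Y, Z) = X**2*Y + X*Y*Z + 3*Y**3 - 2*Y**2*Z - 2*Y*Z**2 + 2*Z**3.


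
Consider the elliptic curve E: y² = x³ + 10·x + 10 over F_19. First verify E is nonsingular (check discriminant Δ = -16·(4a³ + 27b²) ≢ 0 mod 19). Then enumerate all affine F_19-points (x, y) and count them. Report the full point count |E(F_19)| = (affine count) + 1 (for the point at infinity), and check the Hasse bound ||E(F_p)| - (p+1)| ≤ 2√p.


Affine points = {(2, 0), (4, 0), (6, 1), (6, 18), (7, 9), (7, 10), (11, 8), (11, 11), (13, 0), (14, 5), (14, 14), (15, 1), (15, 18), (17, 1), (17, 18)}; affine count = 15; |E(F_19)| = 16.

Discriminant check: Δ ∝ 4a³ + 27b² = 4·10³ + 27·10² = 4·1000 + 27·100 ≡ 12 (mod 19). Nonzero ⇒ E is nonsingular.
For each x ∈ F_19, compute rhs = x³ + 10·x + 10 mod 19, then count y ∈ F_19 with y² ≡ rhs.
  x = 0: rhs = 10, matching y values: none (0 points).
  x = 1: rhs = 2, matching y values: none (0 points).
  x = 2: rhs = 0, matching y values: 0 (1 points).
  x = 3: rhs = 10, matching y values: none (0 points).
  x = 4: rhs = 0, matching y values: 0 (1 points).
  x = 5: rhs = 14, matching y values: none (0 points).
  x = 6: rhs = 1, matching y values: 1, 18 (2 points).
  x = 7: rhs = 5, matching y values: 9, 10 (2 points).
  x = 8: rhs = 13, matching y values: none (0 points).
  x = 9: rhs = 12, matching y values: none (0 points).
  x = 10: rhs = 8, matching y values: none (0 points).
  x = 11: rhs = 7, matching y values: 8, 11 (2 points).
  x = 12: rhs = 15, matching y values: none (0 points).
  x = 13: rhs = 0, matching y values: 0 (1 points).
  x = 14: rhs = 6, matching y values: 5, 14 (2 points).
  x = 15: rhs = 1, matching y values: 1, 18 (2 points).
  x = 16: rhs = 10, matching y values: none (0 points).
  x = 17: rhs = 1, matching y values: 1, 18 (2 points).
  x = 18: rhs = 18, matching y values: none (0 points).
Total affine count: 15.
Full point count |E(F_19)| = 15 + 1 = 16.
Hasse bound: |16 − (19+1)| = |-4| = 4 ≤ 2√19 ≈ 8.7178 ✓.


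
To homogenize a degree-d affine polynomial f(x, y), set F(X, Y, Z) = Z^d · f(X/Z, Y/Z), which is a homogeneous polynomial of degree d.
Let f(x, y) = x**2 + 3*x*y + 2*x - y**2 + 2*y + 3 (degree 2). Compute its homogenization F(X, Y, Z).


F(X, Y, Z) = X**2 + 3*X*Y + 2*X*Z - Y**2 + 2*Y*Z + 3*Z**2

deg(f) = 2.
Substitute x = X/Z, y = Y/Z into f, then multiply by Z^2.
  monomial 1·x^2·y^0 ↦ 1·X^2·Y^0·Z^0.
  monomial 3·x^1·y^1 ↦ 3·X^1·Y^1·Z^0.
  monomial 2·x^1·y^0 ↦ 2·X^1·Y^0·Z^1.
  monomial -1·x^0·y^2 ↦ -1·X^0·Y^2·Z^0.
  monomial 2·x^0·y^1 ↦ 2·X^0·Y^1·Z^1.
  monomial 3·x^0·y^0 ↦ 3·X^0·Y^0·Z^2.
Collecting: F(X, Y, Z) = X**2 + 3*X*Y + 2*X*Z - Y**2 + 2*Y*Z + 3*Z**2.


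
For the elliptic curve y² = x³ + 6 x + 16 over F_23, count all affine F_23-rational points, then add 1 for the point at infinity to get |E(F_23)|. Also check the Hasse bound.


Affine points = {(0, 4), (0, 19), (1, 0), (2, 6), (2, 17), (4, 9), (4, 14), (8, 1), (8, 22), (10, 8), (10, 15), (15, 10), (15, 13), (22, 3), (22, 20)}; affine count = 15; |E(F_23)| = 16.

Discriminant check: Δ ∝ 4a³ + 27b² = 4·6³ + 27·16² = 4·216 + 27·256 ≡ 2 (mod 23). Nonzero ⇒ E is nonsingular.
For each x ∈ F_23, compute rhs = x³ + 6·x + 16 mod 23, then count y ∈ F_23 with y² ≡ rhs.
  x = 0: rhs = 16, matching y values: 4, 19 (2 points).
  x = 1: rhs = 0, matching y values: 0 (1 points).
  x = 2: rhs = 13, matching y values: 6, 17 (2 points).
  x = 3: rhs = 15, matching y values: none (0 points).
  x = 4: rhs = 12, matching y values: 9, 14 (2 points).
  x = 5: rhs = 10, matching y values: none (0 points).
  x = 6: rhs = 15, matching y values: none (0 points).
  x = 7: rhs = 10, matching y values: none (0 points).
  x = 8: rhs = 1, matching y values: 1, 22 (2 points).
  x = 9: rhs = 17, matching y values: none (0 points).
  x = 10: rhs = 18, matching y values: 8, 15 (2 points).
  x = 11: rhs = 10, matching y values: none (0 points).
  x = 12: rhs = 22, matching y values: none (0 points).
  x = 13: rhs = 14, matching y values: none (0 points).
  x = 14: rhs = 15, matching y values: none (0 points).
  x = 15: rhs = 8, matching y values: 10, 13 (2 points).
  x = 16: rhs = 22, matching y values: none (0 points).
  x = 17: rhs = 17, matching y values: none (0 points).
  x = 18: rhs = 22, matching y values: none (0 points).
  x = 19: rhs = 20, matching y values: none (0 points).
  x = 20: rhs = 17, matching y values: none (0 points).
  x = 21: rhs = 19, matching y values: none (0 points).
  x = 22: rhs = 9, matching y values: 3, 20 (2 points).
Total affine count: 15.
Full point count |E(F_23)| = 15 + 1 = 16.
Hasse bound: |16 − (23+1)| = |-8| = 8 ≤ 2√23 ≈ 9.5917 ✓.


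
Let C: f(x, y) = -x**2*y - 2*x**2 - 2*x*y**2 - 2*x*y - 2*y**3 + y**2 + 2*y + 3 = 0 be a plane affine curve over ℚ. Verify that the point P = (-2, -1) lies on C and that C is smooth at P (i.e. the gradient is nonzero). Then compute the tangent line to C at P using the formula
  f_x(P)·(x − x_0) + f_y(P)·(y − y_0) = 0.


Tangent line at P: 4*x - 14*y - 6 = 0.

Step 1: f(-2, -1) = 0, so P lies on C.
Step 2: partial derivatives
  f_x(x, y) = -2*x*y - 4*x - 2*y**2 - 2*y, f_y(x, y) = -x**2 - 4*x*y - 2*x - 6*y**2 + 2*y + 2.
  f_x(P) = 4, f_y(P) = -14 (gradient nonzero, so P is smooth).
Step 3: tangent line at P: 4·(x − -2) + -14·(y − -1) = 0.
Expanding: 4*x - 14*y - 6 = 0.


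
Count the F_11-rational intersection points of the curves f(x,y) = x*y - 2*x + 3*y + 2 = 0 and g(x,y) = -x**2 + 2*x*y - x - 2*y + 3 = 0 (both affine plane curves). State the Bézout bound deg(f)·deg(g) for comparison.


Common zeros: {(2, 7), (10, 9)}; count = 2; Bézout bound = 4.

deg(f) = 2, deg(g) = 2, so Bézout bound = 4.
Scan x ∈ F_11. For each x, list the y ∈ F_11 with f(x, y) ≡ 0 and those with g(x, y) ≡ 0 (mod 11); the common zeros in that column are the intersection.
  x = 0: f ≡ 0 at y ∈ {3}; g ≡ 0 at y ∈ {7}; common: ∅.
  x = 1: f ≡ 0 at y ∈ {0}; g ≡ 0 at y ∈ ∅; common: ∅.
  x = 2: f ≡ 0 at y ∈ {7}; g ≡ 0 at y ∈ {7}; common: {7}.
  x = 3: f ≡ 0 at y ∈ {8}; g ≡ 0 at y ∈ {5}; common: ∅.
  x = 4: f ≡ 0 at y ∈ {4}; g ≡ 0 at y ∈ {1}; common: ∅.
  x = 5: f ≡ 0 at y ∈ {1}; g ≡ 0 at y ∈ {2}; common: ∅.
  x = 6: f ≡ 0 at y ∈ {6}; g ≡ 0 at y ∈ {5}; common: ∅.
  x = 7: f ≡ 0 at y ∈ {10}; g ≡ 0 at y ∈ {9}; common: ∅.
  x = 8: f ≡ 0 at y ∈ ∅; g ≡ 0 at y ∈ {1}; common: ∅.
  x = 9: f ≡ 0 at y ∈ {5}; g ≡ 0 at y ∈ {2}; common: ∅.
  x = 10: f ≡ 0 at y ∈ {9}; g ≡ 0 at y ∈ {9}; common: {9}.
Collecting: common zeros = {(2, 7), (10, 9)}, so the count is 2.
Comparison with the Bézout bound: 2 ≤ 4 = deg(f)·deg(g), as expected for curves with no common component (the affine F_11-count falls short of the bound because intersections may lie at infinity, over extension fields, or carry multiplicity).


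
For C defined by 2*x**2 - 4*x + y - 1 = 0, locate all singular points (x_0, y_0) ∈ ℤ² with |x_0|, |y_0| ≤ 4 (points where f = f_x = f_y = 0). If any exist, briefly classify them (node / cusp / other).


No singular points in the scanned grid; C is smooth there.

Compute partial derivatives:
  f_x = 4*x - 4.
  f_y = 1.
f_y = 1 is a nonzero constant, so f_y never vanishes: no point (x, y) can satisfy f = f_x = f_y = 0. In particular no (x, y) ∈ {−4, ..., 4}² is singular; the curve is smooth.


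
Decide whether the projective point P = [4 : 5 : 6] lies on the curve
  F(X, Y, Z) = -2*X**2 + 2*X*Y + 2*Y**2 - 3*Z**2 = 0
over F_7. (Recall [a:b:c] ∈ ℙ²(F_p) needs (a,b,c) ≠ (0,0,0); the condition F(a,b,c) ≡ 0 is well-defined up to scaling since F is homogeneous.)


F(4,5,6) ≡ 6 (mod 7); P is NOT on the curve.

Evaluate F(4, 5, 6) term-by-term (mod 7).
  -2*X**2 ↦ -2·16·1·1 = -32
  2*X*Y ↦ 2·4·5·1 = 40
  2*Y**2 ↦ 2·1·25·1 = 50
  -3*Z**2 ↦ -3·1·1·36 = -108
Sum: F(4, 5, 6) = (-32) + (40) + (50) + (-108) = -50.
Reducing mod 7: -50 ≡ 6 (mod 7).
Since F(a, b, c) ≡ 6 ≠ 0 (mod 7), P does NOT lie on the curve.


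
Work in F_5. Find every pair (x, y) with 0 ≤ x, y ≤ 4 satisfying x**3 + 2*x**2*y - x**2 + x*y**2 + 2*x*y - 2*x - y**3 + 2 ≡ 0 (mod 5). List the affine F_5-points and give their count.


Affine F_5-points: {(0, 3), (1, 0), (2, 1), (3, 1), (4, 1), (4, 2)}; count = 6.

For each of the 25 pairs (x, y) ∈ F_5², evaluate f(x, y) mod 5. Record the zeros.
  x = 0: [0↦2, 1↦1, 2↦4, 3↦0, 4↦3]  zeros at y ∈ {3}
  x = 1: [0↦0, 1↦4, 2↦4, 3↦4, 4↦3]  zeros at y ∈ {0}
  x = 2: [0↦2, 1↦0, 2↦1, 3↦4, 4↦3]  zeros at y ∈ {1}
  x = 3: [0↦4, 1↦0, 2↦1, 3↦1, 4↦4]  zeros at y ∈ {1}
  x = 4: [0↦2, 1↦0, 2↦0, 3↦1, 4↦2]  zeros at y ∈ {1, 2}
Collecting zeros: affine points = {(0, 3), (1, 0), (2, 1), (3, 1), (4, 1), (4, 2)}.
Total count |C(F_5)_aff| = 6.


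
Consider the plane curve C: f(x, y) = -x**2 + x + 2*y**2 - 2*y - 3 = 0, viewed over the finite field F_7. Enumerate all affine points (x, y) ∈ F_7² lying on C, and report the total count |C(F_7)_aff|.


Affine F_7-points: {(0, 4), (1, 4), (2, 3), (2, 5), (6, 3), (6, 5)}; count = 6.

For each of the 49 pairs (x, y) ∈ F_7², evaluate f(x, y) mod 7. Record the zeros.
  x = 0: [0↦4, 1↦4, 2↦1, 3↦2, 4↦0, 5↦2, 6↦1]  zeros at y ∈ {4}
  x = 1: [0↦4, 1↦4, 2↦1, 3↦2, 4↦0, 5↦2, 6↦1]  zeros at y ∈ {4}
  x = 2: [0↦2, 1↦2, 2↦6, 3↦0, 4↦5, 5↦0, 6↦6]  zeros at y ∈ {3, 5}
  x = 3: [0↦5, 1↦5, 2↦2, 3↦3, 4↦1, 5↦3, 6↦2]  zeros at y ∈ ∅
  x = 4: [0↦6, 1↦6, 2↦3, 3↦4, 4↦2, 5↦4, 6↦3]  zeros at y ∈ ∅
  x = 5: [0↦5, 1↦5, 2↦2, 3↦3, 4↦1, 5↦3, 6↦2]  zeros at y ∈ ∅
  x = 6: [0↦2, 1↦2, 2↦6, 3↦0, 4↦5, 5↦0, 6↦6]  zeros at y ∈ {3, 5}
Collecting zeros: affine points = {(0, 4), (1, 4), (2, 3), (2, 5), (6, 3), (6, 5)}.
Total count |C(F_7)_aff| = 6.


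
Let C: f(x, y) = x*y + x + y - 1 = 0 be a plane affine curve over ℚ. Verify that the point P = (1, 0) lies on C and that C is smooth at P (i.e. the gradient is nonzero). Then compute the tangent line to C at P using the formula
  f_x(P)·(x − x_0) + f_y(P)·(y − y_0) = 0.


Tangent line at P: x + 2*y - 1 = 0.

Step 1: f(1, 0) = 0, so P lies on C.
Step 2: partial derivatives
  f_x(x, y) = y + 1, f_y(x, y) = x + 1.
  f_x(P) = 1, f_y(P) = 2 (gradient nonzero, so P is smooth).
Step 3: tangent line at P: 1·(x − 1) + 2·(y − 0) = 0.
Expanding: x + 2*y - 1 = 0.


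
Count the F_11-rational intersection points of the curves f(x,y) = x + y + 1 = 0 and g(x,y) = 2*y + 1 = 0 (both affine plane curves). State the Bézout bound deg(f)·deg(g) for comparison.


Common zeros: {(5, 5)}; count = 1; Bézout bound = 1.

deg(f) = 1, deg(g) = 1, so Bézout bound = 1.
Scan x ∈ F_11. For each x, list the y ∈ F_11 with f(x, y) ≡ 0 and those with g(x, y) ≡ 0 (mod 11); the common zeros in that column are the intersection.
  x = 0: f ≡ 0 at y ∈ {10}; g ≡ 0 at y ∈ {5}; common: ∅.
  x = 1: f ≡ 0 at y ∈ {9}; g ≡ 0 at y ∈ {5}; common: ∅.
  x = 2: f ≡ 0 at y ∈ {8}; g ≡ 0 at y ∈ {5}; common: ∅.
  x = 3: f ≡ 0 at y ∈ {7}; g ≡ 0 at y ∈ {5}; common: ∅.
  x = 4: f ≡ 0 at y ∈ {6}; g ≡ 0 at y ∈ {5}; common: ∅.
  x = 5: f ≡ 0 at y ∈ {5}; g ≡ 0 at y ∈ {5}; common: {5}.
  x = 6: f ≡ 0 at y ∈ {4}; g ≡ 0 at y ∈ {5}; common: ∅.
  x = 7: f ≡ 0 at y ∈ {3}; g ≡ 0 at y ∈ {5}; common: ∅.
  x = 8: f ≡ 0 at y ∈ {2}; g ≡ 0 at y ∈ {5}; common: ∅.
  x = 9: f ≡ 0 at y ∈ {1}; g ≡ 0 at y ∈ {5}; common: ∅.
  x = 10: f ≡ 0 at y ∈ {0}; g ≡ 0 at y ∈ {5}; common: ∅.
Collecting: common zeros = {(5, 5)}, so the count is 1.
Comparison with the Bézout bound: 1 ≤ 1 = deg(f)·deg(g), as expected for curves with no common component (the bound is attained).
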